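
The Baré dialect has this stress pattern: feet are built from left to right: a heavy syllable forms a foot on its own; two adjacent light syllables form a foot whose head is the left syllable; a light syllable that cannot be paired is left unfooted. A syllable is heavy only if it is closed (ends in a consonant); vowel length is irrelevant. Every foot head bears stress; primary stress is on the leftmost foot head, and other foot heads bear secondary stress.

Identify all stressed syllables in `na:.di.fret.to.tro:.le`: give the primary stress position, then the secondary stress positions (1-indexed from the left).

primary 1, secondary 3, 4

Weights: 1 na: L, 2 di L, 3 fret H, 4 to L, 5 tro: L, 6 le L.
Parse left to right (heavy = foot alone; LL = one foot; stranded L unfooted): (ˈna:.di) (ˈfret) (ˈto.tro:) le.
Foot heads: 1, 3, 4.
Primary stress on the leftmost head = syllable 1.
Secondary stress on 3, 4: ˈna:.di.ˌfret.ˌto.tro:.le.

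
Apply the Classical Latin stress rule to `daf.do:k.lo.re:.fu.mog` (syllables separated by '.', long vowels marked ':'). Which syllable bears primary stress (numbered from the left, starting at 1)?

Classical Latin: stress the penult if heavy (long vowel or closed), else the antepenult.
Weights: 4 re: H, 5 fu L, 6 mog H.
The penult (syllable 5, fu) is light, so stress falls on the antepenult (syllable 4, re:).
Stress on syllable 4: daf.do:k.lo.ˈre:.fu.mog.

4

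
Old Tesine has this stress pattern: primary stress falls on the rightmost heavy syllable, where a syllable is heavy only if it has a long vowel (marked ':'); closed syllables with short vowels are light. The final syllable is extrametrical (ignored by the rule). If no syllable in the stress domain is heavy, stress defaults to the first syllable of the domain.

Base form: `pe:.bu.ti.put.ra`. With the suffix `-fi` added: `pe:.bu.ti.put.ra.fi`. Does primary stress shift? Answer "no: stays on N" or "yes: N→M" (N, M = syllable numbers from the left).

Base `pe:.bu.ti.put.ra` (5 syllables):
  The final syllable (5, ra) is extrametrical; the stress domain is syllables 1–4.
  Weights: 1 pe: H, 2 bu L, 3 ti L, 4 put L.
  Heavy syllables in the domain: 1. The rightmost is syllable 1 (pe:).
  → primary stress on syllable 1.
Suffixed `pe:.bu.ti.put.ra.fi` (6 syllables):
  The final syllable (6, fi) is extrametrical; the stress domain is syllables 1–5.
  Weights: 1 pe: H, 2 bu L, 3 ti L, 4 put L, 5 ra L.
  Heavy syllables in the domain: 1. The rightmost is syllable 1 (pe:).
  → primary stress on syllable 1.

no: stays on 1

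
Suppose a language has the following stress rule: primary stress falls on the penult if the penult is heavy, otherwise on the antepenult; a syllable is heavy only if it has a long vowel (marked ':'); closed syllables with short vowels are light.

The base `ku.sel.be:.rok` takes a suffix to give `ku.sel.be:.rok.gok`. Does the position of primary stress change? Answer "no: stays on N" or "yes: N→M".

no: stays on 3

Base `ku.sel.be:.rok` (4 syllables):
  Weights: 2 sel L, 3 be: H, 4 rok L.
  The penult (syllable 3, be:) is heavy, so it takes stress.
  → primary stress on syllable 3.
Suffixed `ku.sel.be:.rok.gok` (5 syllables):
  Weights: 3 be: H, 4 rok L, 5 gok L.
  The penult (syllable 4, rok) is light, so stress falls on the antepenult (syllable 3, be:).
  → primary stress on syllable 3.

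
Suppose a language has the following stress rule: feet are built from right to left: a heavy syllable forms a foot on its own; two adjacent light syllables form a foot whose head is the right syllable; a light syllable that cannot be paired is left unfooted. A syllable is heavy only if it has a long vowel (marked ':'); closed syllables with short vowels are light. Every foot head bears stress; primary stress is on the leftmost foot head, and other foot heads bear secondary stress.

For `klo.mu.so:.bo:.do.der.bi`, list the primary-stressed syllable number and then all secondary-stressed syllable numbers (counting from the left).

primary 2, secondary 3, 4, 7

Weights: 1 klo L, 2 mu L, 3 so: H, 4 bo: H, 5 do L, 6 der L, 7 bi L.
Parse right to left (heavy = foot alone; LL = one foot; stranded L unfooted): (klo.ˈmu) (ˈso:) (ˈbo:) do (der.ˈbi).
Foot heads: 2, 3, 4, 7.
Primary stress on the leftmost head = syllable 2.
Secondary stress on 3, 4, 7: klo.ˈmu.ˌso:.ˌbo:.do.der.ˌbi.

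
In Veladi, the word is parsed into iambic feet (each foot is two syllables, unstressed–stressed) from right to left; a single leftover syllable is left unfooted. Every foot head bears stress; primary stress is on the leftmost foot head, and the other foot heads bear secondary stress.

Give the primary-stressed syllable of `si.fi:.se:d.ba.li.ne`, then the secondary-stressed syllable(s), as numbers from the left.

Parse right to left into iambic (σˈσ) feet: (si.ˈfi:) (se:d.ˈba) (li.ˈne).
Foot heads (stressed positions): 2, 4, 6.
End Rule Leftmost: primary stress on the leftmost head = syllable 2.
Secondary stress on 4, 6: si.ˈfi:.se:d.ˌba.li.ˌne.

primary 2, secondary 4, 6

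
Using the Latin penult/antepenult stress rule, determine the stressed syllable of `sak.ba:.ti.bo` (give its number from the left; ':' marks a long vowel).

2

Classical Latin: stress the penult if heavy (long vowel or closed), else the antepenult.
Weights: 2 ba: H, 3 ti L, 4 bo L.
The penult (syllable 3, ti) is light, so stress falls on the antepenult (syllable 2, ba:).
Stress on syllable 2: sak.ˈba:.ti.bo.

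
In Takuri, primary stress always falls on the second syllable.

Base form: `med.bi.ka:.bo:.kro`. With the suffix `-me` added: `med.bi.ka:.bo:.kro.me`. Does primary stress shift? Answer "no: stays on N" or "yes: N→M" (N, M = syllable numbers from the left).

Base `med.bi.ka:.bo:.kro` (5 syllables):
  The word has 5 syllables; the second syllable is syllable 2 (bi).
  → primary stress on syllable 2.
Suffixed `med.bi.ka:.bo:.kro.me` (6 syllables):
  The word has 6 syllables; the second syllable is syllable 2 (bi).
  → primary stress on syllable 2.

no: stays on 2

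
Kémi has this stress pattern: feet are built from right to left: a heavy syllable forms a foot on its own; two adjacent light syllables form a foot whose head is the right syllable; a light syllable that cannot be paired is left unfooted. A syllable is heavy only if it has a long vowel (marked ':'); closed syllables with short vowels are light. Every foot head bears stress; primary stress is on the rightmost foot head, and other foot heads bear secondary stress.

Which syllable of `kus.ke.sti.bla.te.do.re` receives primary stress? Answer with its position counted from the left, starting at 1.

7

Weights: 1 kus L, 2 ke L, 3 sti L, 4 bla L, 5 te L, 6 do L, 7 re L.
Parse right to left (heavy = foot alone; LL = one foot; stranded L unfooted): kus (ke.ˈsti) (bla.ˈte) (do.ˈre).
Foot heads: 3, 5, 7.
Primary stress on the rightmost head = syllable 7.
Primary stress: syllable 7 → kus.ke.sti.bla.te.do.ˈre.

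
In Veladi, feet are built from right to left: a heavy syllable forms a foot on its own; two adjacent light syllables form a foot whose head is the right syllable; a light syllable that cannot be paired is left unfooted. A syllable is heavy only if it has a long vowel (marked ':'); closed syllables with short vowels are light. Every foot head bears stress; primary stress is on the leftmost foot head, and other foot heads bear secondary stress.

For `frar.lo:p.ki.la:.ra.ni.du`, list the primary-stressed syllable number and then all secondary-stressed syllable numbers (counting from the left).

Weights: 1 frar L, 2 lo:p H, 3 ki L, 4 la: H, 5 ra L, 6 ni L, 7 du L.
Parse right to left (heavy = foot alone; LL = one foot; stranded L unfooted): frar (ˈlo:p) ki (ˈla:) ra (ni.ˈdu).
Foot heads: 2, 4, 7.
Primary stress on the leftmost head = syllable 2.
Secondary stress on 4, 7: frar.ˈlo:p.ki.ˌla:.ra.ni.ˌdu.

primary 2, secondary 4, 7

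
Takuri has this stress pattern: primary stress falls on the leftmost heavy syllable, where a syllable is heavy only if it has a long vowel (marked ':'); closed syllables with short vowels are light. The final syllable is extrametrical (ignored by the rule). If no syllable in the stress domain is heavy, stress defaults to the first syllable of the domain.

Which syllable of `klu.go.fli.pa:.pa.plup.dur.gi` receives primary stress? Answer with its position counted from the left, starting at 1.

The final syllable (8, gi) is extrametrical; the stress domain is syllables 1–7.
Weights: 1 klu L, 2 go L, 3 fli L, 4 pa: H, 5 pa L, 6 plup L, 7 dur L.
Heavy syllables in the domain: 4. The leftmost is syllable 4 (pa:).
Primary stress: syllable 4 → klu.go.fli.ˈpa:.pa.plup.dur.gi.

4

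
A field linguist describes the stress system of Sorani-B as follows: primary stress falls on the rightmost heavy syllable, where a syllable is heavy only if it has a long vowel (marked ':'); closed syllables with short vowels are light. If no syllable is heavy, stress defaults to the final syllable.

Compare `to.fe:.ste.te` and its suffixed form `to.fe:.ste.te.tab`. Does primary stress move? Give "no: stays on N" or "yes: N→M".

Base `to.fe:.ste.te` (4 syllables):
  Weights: 1 to L, 2 fe: H, 3 ste L, 4 te L.
  Heavy syllables in the domain: 2. The rightmost is syllable 2 (fe:).
  → primary stress on syllable 2.
Suffixed `to.fe:.ste.te.tab` (5 syllables):
  Weights: 1 to L, 2 fe: H, 3 ste L, 4 te L, 5 tab L.
  Heavy syllables in the domain: 2. The rightmost is syllable 2 (fe:).
  → primary stress on syllable 2.

no: stays on 2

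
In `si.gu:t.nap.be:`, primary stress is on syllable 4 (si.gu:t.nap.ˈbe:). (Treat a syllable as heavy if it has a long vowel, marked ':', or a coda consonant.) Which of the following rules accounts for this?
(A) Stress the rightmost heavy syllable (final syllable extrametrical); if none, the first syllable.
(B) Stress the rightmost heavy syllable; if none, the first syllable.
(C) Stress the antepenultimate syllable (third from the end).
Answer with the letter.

B

Rule A → syllable 3 (observed: 4).
Rule B → syllable 4 ✓.
Rule C → syllable 2 (observed: 4).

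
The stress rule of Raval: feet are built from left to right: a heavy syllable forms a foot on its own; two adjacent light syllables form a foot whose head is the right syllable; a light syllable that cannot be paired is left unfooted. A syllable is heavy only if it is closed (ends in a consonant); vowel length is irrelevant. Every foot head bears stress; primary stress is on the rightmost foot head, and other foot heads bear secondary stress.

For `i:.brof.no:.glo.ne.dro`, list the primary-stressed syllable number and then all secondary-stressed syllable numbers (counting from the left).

Weights: 1 i: L, 2 brof H, 3 no: L, 4 glo L, 5 ne L, 6 dro L.
Parse left to right (heavy = foot alone; LL = one foot; stranded L unfooted): i: (ˈbrof) (no:.ˈglo) (ne.ˈdro).
Foot heads: 2, 4, 6.
Primary stress on the rightmost head = syllable 6.
Secondary stress on 2, 4: i:.ˌbrof.no:.ˌglo.ne.ˈdro.

primary 6, secondary 2, 4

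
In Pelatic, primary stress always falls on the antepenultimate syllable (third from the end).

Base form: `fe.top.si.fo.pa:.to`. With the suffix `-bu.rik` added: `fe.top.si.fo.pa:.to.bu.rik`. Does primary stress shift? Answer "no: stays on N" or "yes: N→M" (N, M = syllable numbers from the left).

yes: 4→6

Base `fe.top.si.fo.pa:.to` (6 syllables):
  The word has 6 syllables; the antepenultimate syllable (third from the end) is syllable 4 (fo).
  → primary stress on syllable 4.
Suffixed `fe.top.si.fo.pa:.to.bu.rik` (8 syllables):
  The word has 8 syllables; the antepenultimate syllable (third from the end) is syllable 6 (to).
  → primary stress on syllable 6.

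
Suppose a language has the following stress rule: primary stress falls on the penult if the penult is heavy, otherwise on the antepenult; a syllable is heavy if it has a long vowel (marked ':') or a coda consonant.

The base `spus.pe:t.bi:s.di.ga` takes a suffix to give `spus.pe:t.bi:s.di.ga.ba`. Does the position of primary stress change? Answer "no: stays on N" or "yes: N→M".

Base `spus.pe:t.bi:s.di.ga` (5 syllables):
  Weights: 3 bi:s H, 4 di L, 5 ga L.
  The penult (syllable 4, di) is light, so stress falls on the antepenult (syllable 3, bi:s).
  → primary stress on syllable 3.
Suffixed `spus.pe:t.bi:s.di.ga.ba` (6 syllables):
  Weights: 4 di L, 5 ga L, 6 ba L.
  The penult (syllable 5, ga) is light, so stress falls on the antepenult (syllable 4, di).
  → primary stress on syllable 4.

yes: 3→4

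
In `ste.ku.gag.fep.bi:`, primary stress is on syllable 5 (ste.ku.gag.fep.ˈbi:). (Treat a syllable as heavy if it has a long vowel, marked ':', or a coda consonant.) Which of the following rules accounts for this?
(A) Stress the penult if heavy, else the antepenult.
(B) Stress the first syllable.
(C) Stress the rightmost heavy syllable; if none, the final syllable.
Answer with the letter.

Rule A → syllable 4 (observed: 5).
Rule B → syllable 1 (observed: 5).
Rule C → syllable 5 ✓.

C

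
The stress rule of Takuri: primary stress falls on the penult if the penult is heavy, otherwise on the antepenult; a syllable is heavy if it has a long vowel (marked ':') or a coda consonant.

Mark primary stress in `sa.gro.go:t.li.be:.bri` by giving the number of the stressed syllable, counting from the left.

Weights: 4 li L, 5 be: H, 6 bri L.
The penult (syllable 5, be:) is heavy, so it takes stress.
Primary stress: syllable 5 → sa.gro.go:t.li.ˈbe:.bri.

5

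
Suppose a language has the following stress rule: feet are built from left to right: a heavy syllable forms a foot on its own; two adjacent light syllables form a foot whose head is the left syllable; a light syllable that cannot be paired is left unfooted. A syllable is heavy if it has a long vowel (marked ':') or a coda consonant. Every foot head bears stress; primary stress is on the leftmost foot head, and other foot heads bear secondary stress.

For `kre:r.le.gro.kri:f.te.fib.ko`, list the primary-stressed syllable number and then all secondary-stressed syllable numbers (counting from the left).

primary 1, secondary 2, 4, 6

Weights: 1 kre:r H, 2 le L, 3 gro L, 4 kri:f H, 5 te L, 6 fib H, 7 ko L.
Parse left to right (heavy = foot alone; LL = one foot; stranded L unfooted): (ˈkre:r) (ˈle.gro) (ˈkri:f) te (ˈfib) ko.
Foot heads: 1, 2, 4, 6.
Primary stress on the leftmost head = syllable 1.
Secondary stress on 2, 4, 6: ˈkre:r.ˌle.gro.ˌkri:f.te.ˌfib.ko.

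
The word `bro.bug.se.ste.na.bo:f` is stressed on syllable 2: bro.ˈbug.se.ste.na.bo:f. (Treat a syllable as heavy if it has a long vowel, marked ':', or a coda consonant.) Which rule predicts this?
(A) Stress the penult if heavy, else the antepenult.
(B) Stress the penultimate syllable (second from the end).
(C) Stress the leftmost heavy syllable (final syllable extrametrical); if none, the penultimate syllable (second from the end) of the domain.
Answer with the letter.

Rule A → syllable 4 (observed: 2).
Rule B → syllable 5 (observed: 2).
Rule C → syllable 2 ✓.

C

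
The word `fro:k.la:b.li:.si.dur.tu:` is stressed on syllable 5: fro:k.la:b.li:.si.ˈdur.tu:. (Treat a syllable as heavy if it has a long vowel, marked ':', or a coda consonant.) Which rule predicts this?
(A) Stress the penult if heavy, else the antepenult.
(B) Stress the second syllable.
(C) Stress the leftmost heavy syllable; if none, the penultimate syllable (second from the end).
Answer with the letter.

Rule A → syllable 5 ✓.
Rule B → syllable 2 (observed: 5).
Rule C → syllable 1 (observed: 5).

A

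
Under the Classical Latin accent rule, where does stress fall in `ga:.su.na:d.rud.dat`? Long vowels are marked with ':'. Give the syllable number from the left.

4

Classical Latin: stress the penult if heavy (long vowel or closed), else the antepenult.
Weights: 3 na:d H, 4 rud H, 5 dat H.
The penult (syllable 4, rud) is heavy, so it takes stress.
Stress on syllable 4: ga:.su.na:d.ˈrud.dat.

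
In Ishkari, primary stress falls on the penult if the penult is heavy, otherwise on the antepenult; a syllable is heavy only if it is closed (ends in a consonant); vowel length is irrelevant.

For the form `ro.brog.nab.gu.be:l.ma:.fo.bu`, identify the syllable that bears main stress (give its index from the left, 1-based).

6

Weights: 6 ma: L, 7 fo L, 8 bu L.
The penult (syllable 7, fo) is light, so stress falls on the antepenult (syllable 6, ma:).
Primary stress: syllable 6 → ro.brog.nab.gu.be:l.ˈma:.fo.bu.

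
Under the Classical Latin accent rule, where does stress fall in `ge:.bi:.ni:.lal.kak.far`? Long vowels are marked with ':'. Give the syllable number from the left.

Classical Latin: stress the penult if heavy (long vowel or closed), else the antepenult.
Weights: 4 lal H, 5 kak H, 6 far H.
The penult (syllable 5, kak) is heavy, so it takes stress.
Stress on syllable 5: ge:.bi:.ni:.lal.ˈkak.far.

5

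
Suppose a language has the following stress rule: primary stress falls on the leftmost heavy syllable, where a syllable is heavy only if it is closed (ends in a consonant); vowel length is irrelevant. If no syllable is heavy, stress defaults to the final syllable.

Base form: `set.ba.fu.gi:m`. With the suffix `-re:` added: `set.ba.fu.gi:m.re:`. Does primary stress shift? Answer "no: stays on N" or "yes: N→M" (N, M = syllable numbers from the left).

Base `set.ba.fu.gi:m` (4 syllables):
  Weights: 1 set H, 2 ba L, 3 fu L, 4 gi:m H.
  Heavy syllables in the domain: 1, 4. The leftmost is syllable 1 (set).
  → primary stress on syllable 1.
Suffixed `set.ba.fu.gi:m.re:` (5 syllables):
  Weights: 1 set H, 2 ba L, 3 fu L, 4 gi:m H, 5 re: L.
  Heavy syllables in the domain: 1, 4. The leftmost is syllable 1 (set).
  → primary stress on syllable 1.

no: stays on 1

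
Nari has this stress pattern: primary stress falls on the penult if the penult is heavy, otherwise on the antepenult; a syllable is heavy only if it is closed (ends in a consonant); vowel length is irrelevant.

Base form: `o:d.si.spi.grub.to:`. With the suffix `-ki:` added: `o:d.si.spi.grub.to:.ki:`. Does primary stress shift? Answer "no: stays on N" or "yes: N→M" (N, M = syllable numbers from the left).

no: stays on 4

Base `o:d.si.spi.grub.to:` (5 syllables):
  Weights: 3 spi L, 4 grub H, 5 to: L.
  The penult (syllable 4, grub) is heavy, so it takes stress.
  → primary stress on syllable 4.
Suffixed `o:d.si.spi.grub.to:.ki:` (6 syllables):
  Weights: 4 grub H, 5 to: L, 6 ki: L.
  The penult (syllable 5, to:) is light, so stress falls on the antepenult (syllable 4, grub).
  → primary stress on syllable 4.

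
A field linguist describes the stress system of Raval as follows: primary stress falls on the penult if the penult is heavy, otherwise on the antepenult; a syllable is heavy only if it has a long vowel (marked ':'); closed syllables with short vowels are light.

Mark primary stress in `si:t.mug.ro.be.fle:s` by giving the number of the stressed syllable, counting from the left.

Weights: 3 ro L, 4 be L, 5 fle:s H.
The penult (syllable 4, be) is light, so stress falls on the antepenult (syllable 3, ro).
Primary stress: syllable 3 → si:t.mug.ˈro.be.fle:s.

3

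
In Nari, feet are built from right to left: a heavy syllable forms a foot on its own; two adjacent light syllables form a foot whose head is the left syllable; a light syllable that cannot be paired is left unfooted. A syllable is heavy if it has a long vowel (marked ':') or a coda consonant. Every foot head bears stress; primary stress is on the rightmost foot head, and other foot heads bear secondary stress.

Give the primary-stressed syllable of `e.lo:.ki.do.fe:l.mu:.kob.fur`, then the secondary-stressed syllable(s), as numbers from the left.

primary 8, secondary 2, 3, 5, 6, 7

Weights: 1 e L, 2 lo: H, 3 ki L, 4 do L, 5 fe:l H, 6 mu: H, 7 kob H, 8 fur H.
Parse right to left (heavy = foot alone; LL = one foot; stranded L unfooted): e (ˈlo:) (ˈki.do) (ˈfe:l) (ˈmu:) (ˈkob) (ˈfur).
Foot heads: 2, 3, 5, 6, 7, 8.
Primary stress on the rightmost head = syllable 8.
Secondary stress on 2, 3, 5, 6, 7: e.ˌlo:.ˌki.do.ˌfe:l.ˌmu:.ˌkob.ˈfur.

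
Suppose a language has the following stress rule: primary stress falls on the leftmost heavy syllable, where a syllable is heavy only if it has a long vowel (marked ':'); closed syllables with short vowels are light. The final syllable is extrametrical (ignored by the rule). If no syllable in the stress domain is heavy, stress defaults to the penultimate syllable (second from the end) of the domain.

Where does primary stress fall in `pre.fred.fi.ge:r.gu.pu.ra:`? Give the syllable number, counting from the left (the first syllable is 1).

The final syllable (7, ra:) is extrametrical; the stress domain is syllables 1–6.
Weights: 1 pre L, 2 fred L, 3 fi L, 4 ge:r H, 5 gu L, 6 pu L.
Heavy syllables in the domain: 4. The leftmost is syllable 4 (ge:r).
Primary stress: syllable 4 → pre.fred.fi.ˈge:r.gu.pu.ra:.

4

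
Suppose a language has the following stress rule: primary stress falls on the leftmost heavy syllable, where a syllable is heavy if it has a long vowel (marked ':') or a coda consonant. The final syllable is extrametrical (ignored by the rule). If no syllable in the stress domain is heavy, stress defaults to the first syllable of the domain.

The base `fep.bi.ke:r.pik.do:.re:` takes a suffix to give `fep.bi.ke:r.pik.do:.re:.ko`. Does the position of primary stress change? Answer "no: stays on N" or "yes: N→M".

Base `fep.bi.ke:r.pik.do:.re:` (6 syllables):
  The final syllable (6, re:) is extrametrical; the stress domain is syllables 1–5.
  Weights: 1 fep H, 2 bi L, 3 ke:r H, 4 pik H, 5 do: H.
  Heavy syllables in the domain: 1, 3, 4, 5. The leftmost is syllable 1 (fep).
  → primary stress on syllable 1.
Suffixed `fep.bi.ke:r.pik.do:.re:.ko` (7 syllables):
  The final syllable (7, ko) is extrametrical; the stress domain is syllables 1–6.
  Weights: 1 fep H, 2 bi L, 3 ke:r H, 4 pik H, 5 do: H, 6 re: H.
  Heavy syllables in the domain: 1, 3, 4, 5, 6. The leftmost is syllable 1 (fep).
  → primary stress on syllable 1.

no: stays on 1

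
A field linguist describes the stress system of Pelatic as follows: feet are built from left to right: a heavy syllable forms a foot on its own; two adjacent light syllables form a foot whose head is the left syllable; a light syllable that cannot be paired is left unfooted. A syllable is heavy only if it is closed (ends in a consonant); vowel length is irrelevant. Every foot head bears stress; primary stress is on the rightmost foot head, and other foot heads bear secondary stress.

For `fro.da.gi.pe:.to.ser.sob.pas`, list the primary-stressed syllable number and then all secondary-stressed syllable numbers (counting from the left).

primary 8, secondary 1, 3, 6, 7

Weights: 1 fro L, 2 da L, 3 gi L, 4 pe: L, 5 to L, 6 ser H, 7 sob H, 8 pas H.
Parse left to right (heavy = foot alone; LL = one foot; stranded L unfooted): (ˈfro.da) (ˈgi.pe:) to (ˈser) (ˈsob) (ˈpas).
Foot heads: 1, 3, 6, 7, 8.
Primary stress on the rightmost head = syllable 8.
Secondary stress on 1, 3, 6, 7: ˌfro.da.ˌgi.pe:.to.ˌser.ˌsob.ˈpas.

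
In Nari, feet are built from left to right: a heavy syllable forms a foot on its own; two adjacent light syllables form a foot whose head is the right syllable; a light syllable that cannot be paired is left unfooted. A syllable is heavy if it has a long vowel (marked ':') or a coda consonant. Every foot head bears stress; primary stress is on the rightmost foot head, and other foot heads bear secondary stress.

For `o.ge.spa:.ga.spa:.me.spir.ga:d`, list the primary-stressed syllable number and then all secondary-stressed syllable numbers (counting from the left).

Weights: 1 o L, 2 ge L, 3 spa: H, 4 ga L, 5 spa: H, 6 me L, 7 spir H, 8 ga:d H.
Parse left to right (heavy = foot alone; LL = one foot; stranded L unfooted): (o.ˈge) (ˈspa:) ga (ˈspa:) me (ˈspir) (ˈga:d).
Foot heads: 2, 3, 5, 7, 8.
Primary stress on the rightmost head = syllable 8.
Secondary stress on 2, 3, 5, 7: o.ˌge.ˌspa:.ga.ˌspa:.me.ˌspir.ˈga:d.

primary 8, secondary 2, 3, 5, 7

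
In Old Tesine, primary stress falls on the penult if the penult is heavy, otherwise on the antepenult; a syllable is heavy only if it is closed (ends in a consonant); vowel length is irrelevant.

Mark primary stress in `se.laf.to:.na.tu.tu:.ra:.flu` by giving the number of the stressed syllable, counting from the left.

6

Weights: 6 tu: L, 7 ra: L, 8 flu L.
The penult (syllable 7, ra:) is light, so stress falls on the antepenult (syllable 6, tu:).
Primary stress: syllable 6 → se.laf.to:.na.tu.ˈtu:.ra:.flu.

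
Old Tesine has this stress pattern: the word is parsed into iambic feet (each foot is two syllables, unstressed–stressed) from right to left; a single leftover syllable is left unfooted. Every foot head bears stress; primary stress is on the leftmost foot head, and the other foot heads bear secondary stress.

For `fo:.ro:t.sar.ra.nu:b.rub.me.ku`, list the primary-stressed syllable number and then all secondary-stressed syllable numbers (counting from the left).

primary 2, secondary 4, 6, 8

Parse right to left into iambic (σˈσ) feet: (fo:.ˈro:t) (sar.ˈra) (nu:b.ˈrub) (me.ˈku).
Foot heads (stressed positions): 2, 4, 6, 8.
End Rule Leftmost: primary stress on the leftmost head = syllable 2.
Secondary stress on 4, 6, 8: fo:.ˈro:t.sar.ˌra.nu:b.ˌrub.me.ˌku.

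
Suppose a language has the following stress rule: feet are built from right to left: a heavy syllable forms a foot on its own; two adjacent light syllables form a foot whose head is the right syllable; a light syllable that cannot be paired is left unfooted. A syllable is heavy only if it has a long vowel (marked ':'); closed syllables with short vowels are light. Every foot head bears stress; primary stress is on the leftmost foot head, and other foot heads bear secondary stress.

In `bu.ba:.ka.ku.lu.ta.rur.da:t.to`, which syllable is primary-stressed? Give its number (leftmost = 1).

2

Weights: 1 bu L, 2 ba: H, 3 ka L, 4 ku L, 5 lu L, 6 ta L, 7 rur L, 8 da:t H, 9 to L.
Parse right to left (heavy = foot alone; LL = one foot; stranded L unfooted): bu (ˈba:) ka (ku.ˈlu) (ta.ˈrur) (ˈda:t) to.
Foot heads: 2, 5, 7, 8.
Primary stress on the leftmost head = syllable 2.
Primary stress: syllable 2 → bu.ˈba:.ka.ku.lu.ta.rur.da:t.to.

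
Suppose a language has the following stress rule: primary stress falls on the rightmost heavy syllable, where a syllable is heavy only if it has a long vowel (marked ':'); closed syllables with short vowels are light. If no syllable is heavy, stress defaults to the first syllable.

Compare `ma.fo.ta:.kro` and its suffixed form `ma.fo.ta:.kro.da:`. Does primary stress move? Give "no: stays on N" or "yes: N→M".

Base `ma.fo.ta:.kro` (4 syllables):
  Weights: 1 ma L, 2 fo L, 3 ta: H, 4 kro L.
  Heavy syllables in the domain: 3. The rightmost is syllable 3 (ta:).
  → primary stress on syllable 3.
Suffixed `ma.fo.ta:.kro.da:` (5 syllables):
  Weights: 1 ma L, 2 fo L, 3 ta: H, 4 kro L, 5 da: H.
  Heavy syllables in the domain: 3, 5. The rightmost is syllable 5 (da:).
  → primary stress on syllable 5.

yes: 3→5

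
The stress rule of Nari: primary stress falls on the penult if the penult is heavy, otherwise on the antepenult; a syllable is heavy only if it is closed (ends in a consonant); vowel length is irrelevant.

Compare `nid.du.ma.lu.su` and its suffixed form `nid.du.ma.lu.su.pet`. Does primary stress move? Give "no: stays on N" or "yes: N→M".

Base `nid.du.ma.lu.su` (5 syllables):
  Weights: 3 ma L, 4 lu L, 5 su L.
  The penult (syllable 4, lu) is light, so stress falls on the antepenult (syllable 3, ma).
  → primary stress on syllable 3.
Suffixed `nid.du.ma.lu.su.pet` (6 syllables):
  Weights: 4 lu L, 5 su L, 6 pet H.
  The penult (syllable 5, su) is light, so stress falls on the antepenult (syllable 4, lu).
  → primary stress on syllable 4.

yes: 3→4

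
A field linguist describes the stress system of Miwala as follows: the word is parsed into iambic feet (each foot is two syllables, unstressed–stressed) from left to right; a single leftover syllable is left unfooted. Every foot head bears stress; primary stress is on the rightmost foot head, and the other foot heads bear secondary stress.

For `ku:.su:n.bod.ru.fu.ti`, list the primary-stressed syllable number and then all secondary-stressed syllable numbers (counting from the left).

primary 6, secondary 2, 4

Parse left to right into iambic (σˈσ) feet: (ku:.ˈsu:n) (bod.ˈru) (fu.ˈti).
Foot heads (stressed positions): 2, 4, 6.
End Rule Rightmost: primary stress on the rightmost head = syllable 6.
Secondary stress on 2, 4: ku:.ˌsu:n.bod.ˌru.fu.ˈti.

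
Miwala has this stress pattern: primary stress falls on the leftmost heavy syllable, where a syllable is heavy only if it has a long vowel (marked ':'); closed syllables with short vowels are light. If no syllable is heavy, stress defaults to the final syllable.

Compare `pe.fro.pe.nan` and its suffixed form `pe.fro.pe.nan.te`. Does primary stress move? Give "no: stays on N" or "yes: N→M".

yes: 4→5

Base `pe.fro.pe.nan` (4 syllables):
  Weights: 1 pe L, 2 fro L, 3 pe L, 4 nan L.
  No heavy syllable in the domain; default to the final syllable = syllable 4.
  → primary stress on syllable 4.
Suffixed `pe.fro.pe.nan.te` (5 syllables):
  Weights: 1 pe L, 2 fro L, 3 pe L, 4 nan L, 5 te L.
  No heavy syllable in the domain; default to the final syllable = syllable 5.
  → primary stress on syllable 5.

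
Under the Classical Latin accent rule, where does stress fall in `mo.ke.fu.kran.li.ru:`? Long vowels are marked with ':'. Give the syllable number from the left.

Classical Latin: stress the penult if heavy (long vowel or closed), else the antepenult.
Weights: 4 kran H, 5 li L, 6 ru: H.
The penult (syllable 5, li) is light, so stress falls on the antepenult (syllable 4, kran).
Stress on syllable 4: mo.ke.fu.ˈkran.li.ru:.

4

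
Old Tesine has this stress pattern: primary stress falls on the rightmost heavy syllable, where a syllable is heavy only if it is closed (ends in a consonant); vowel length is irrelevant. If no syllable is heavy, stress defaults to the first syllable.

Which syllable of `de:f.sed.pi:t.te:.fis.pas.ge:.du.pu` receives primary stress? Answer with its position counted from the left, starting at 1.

6

Weights: 1 de:f H, 2 sed H, 3 pi:t H, 4 te: L, 5 fis H, 6 pas H, 7 ge: L, 8 du L, 9 pu L.
Heavy syllables in the domain: 1, 2, 3, 5, 6. The rightmost is syllable 6 (pas).
Primary stress: syllable 6 → de:f.sed.pi:t.te:.fis.ˈpas.ge:.du.pu.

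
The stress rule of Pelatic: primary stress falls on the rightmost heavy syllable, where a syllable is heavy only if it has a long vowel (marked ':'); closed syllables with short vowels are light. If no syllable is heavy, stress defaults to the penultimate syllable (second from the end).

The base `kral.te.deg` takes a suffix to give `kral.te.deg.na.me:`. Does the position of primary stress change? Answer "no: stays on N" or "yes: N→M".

yes: 2→5

Base `kral.te.deg` (3 syllables):
  Weights: 1 kral L, 2 te L, 3 deg L.
  No heavy syllable in the domain; default to the penultimate syllable (second from the end) = syllable 2.
  → primary stress on syllable 2.
Suffixed `kral.te.deg.na.me:` (5 syllables):
  Weights: 1 kral L, 2 te L, 3 deg L, 4 na L, 5 me: H.
  Heavy syllables in the domain: 5. The rightmost is syllable 5 (me:).
  → primary stress on syllable 5.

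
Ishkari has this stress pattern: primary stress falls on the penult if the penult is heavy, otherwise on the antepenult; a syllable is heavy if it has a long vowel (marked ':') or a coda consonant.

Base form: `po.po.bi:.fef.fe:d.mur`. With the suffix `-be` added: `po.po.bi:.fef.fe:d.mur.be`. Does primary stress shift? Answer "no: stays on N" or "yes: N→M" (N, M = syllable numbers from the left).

yes: 5→6

Base `po.po.bi:.fef.fe:d.mur` (6 syllables):
  Weights: 4 fef H, 5 fe:d H, 6 mur H.
  The penult (syllable 5, fe:d) is heavy, so it takes stress.
  → primary stress on syllable 5.
Suffixed `po.po.bi:.fef.fe:d.mur.be` (7 syllables):
  Weights: 5 fe:d H, 6 mur H, 7 be L.
  The penult (syllable 6, mur) is heavy, so it takes stress.
  → primary stress on syllable 6.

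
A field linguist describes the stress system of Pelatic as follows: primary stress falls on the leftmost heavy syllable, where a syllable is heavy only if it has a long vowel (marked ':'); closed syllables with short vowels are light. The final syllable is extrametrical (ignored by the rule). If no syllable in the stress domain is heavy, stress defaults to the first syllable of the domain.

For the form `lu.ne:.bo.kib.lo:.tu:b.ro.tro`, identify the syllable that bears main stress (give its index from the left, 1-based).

The final syllable (8, tro) is extrametrical; the stress domain is syllables 1–7.
Weights: 1 lu L, 2 ne: H, 3 bo L, 4 kib L, 5 lo: H, 6 tu:b H, 7 ro L.
Heavy syllables in the domain: 2, 5, 6. The leftmost is syllable 2 (ne:).
Primary stress: syllable 2 → lu.ˈne:.bo.kib.lo:.tu:b.ro.tro.

2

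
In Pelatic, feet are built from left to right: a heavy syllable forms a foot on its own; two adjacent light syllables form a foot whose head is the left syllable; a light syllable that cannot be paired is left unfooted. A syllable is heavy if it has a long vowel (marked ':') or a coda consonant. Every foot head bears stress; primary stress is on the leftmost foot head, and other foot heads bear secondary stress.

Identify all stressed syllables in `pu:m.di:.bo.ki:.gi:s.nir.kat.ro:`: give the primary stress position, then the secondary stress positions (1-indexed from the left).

primary 1, secondary 2, 4, 5, 6, 7, 8

Weights: 1 pu:m H, 2 di: H, 3 bo L, 4 ki: H, 5 gi:s H, 6 nir H, 7 kat H, 8 ro: H.
Parse left to right (heavy = foot alone; LL = one foot; stranded L unfooted): (ˈpu:m) (ˈdi:) bo (ˈki:) (ˈgi:s) (ˈnir) (ˈkat) (ˈro:).
Foot heads: 1, 2, 4, 5, 6, 7, 8.
Primary stress on the leftmost head = syllable 1.
Secondary stress on 2, 4, 5, 6, 7, 8: ˈpu:m.ˌdi:.bo.ˌki:.ˌgi:s.ˌnir.ˌkat.ˌro:.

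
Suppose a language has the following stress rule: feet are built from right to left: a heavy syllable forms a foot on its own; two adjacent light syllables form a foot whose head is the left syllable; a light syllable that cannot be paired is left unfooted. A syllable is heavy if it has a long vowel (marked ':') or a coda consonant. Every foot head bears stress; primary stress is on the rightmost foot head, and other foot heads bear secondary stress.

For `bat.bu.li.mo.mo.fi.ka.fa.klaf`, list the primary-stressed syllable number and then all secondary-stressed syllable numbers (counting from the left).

Weights: 1 bat H, 2 bu L, 3 li L, 4 mo L, 5 mo L, 6 fi L, 7 ka L, 8 fa L, 9 klaf H.
Parse right to left (heavy = foot alone; LL = one foot; stranded L unfooted): (ˈbat) bu (ˈli.mo) (ˈmo.fi) (ˈka.fa) (ˈklaf).
Foot heads: 1, 3, 5, 7, 9.
Primary stress on the rightmost head = syllable 9.
Secondary stress on 1, 3, 5, 7: ˌbat.bu.ˌli.mo.ˌmo.fi.ˌka.fa.ˈklaf.

primary 9, secondary 1, 3, 5, 7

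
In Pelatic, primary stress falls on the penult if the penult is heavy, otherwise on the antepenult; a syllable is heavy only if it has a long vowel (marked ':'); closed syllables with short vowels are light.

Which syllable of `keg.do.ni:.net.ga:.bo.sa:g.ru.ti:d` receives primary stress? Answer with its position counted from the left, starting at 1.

7

Weights: 7 sa:g H, 8 ru L, 9 ti:d H.
The penult (syllable 8, ru) is light, so stress falls on the antepenult (syllable 7, sa:g).
Primary stress: syllable 7 → keg.do.ni:.net.ga:.bo.ˈsa:g.ru.ti:d.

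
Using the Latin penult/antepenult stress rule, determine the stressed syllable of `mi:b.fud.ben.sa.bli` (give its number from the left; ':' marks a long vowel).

Classical Latin: stress the penult if heavy (long vowel or closed), else the antepenult.
Weights: 3 ben H, 4 sa L, 5 bli L.
The penult (syllable 4, sa) is light, so stress falls on the antepenult (syllable 3, ben).
Stress on syllable 3: mi:b.fud.ˈben.sa.bli.

3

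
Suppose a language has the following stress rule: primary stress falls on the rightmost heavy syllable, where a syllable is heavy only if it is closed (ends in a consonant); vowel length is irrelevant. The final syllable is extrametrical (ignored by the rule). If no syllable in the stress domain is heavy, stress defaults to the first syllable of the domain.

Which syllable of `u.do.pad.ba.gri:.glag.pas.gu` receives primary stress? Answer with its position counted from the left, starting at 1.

The final syllable (8, gu) is extrametrical; the stress domain is syllables 1–7.
Weights: 1 u L, 2 do L, 3 pad H, 4 ba L, 5 gri: L, 6 glag H, 7 pas H.
Heavy syllables in the domain: 3, 6, 7. The rightmost is syllable 7 (pas).
Primary stress: syllable 7 → u.do.pad.ba.gri:.glag.ˈpas.gu.

7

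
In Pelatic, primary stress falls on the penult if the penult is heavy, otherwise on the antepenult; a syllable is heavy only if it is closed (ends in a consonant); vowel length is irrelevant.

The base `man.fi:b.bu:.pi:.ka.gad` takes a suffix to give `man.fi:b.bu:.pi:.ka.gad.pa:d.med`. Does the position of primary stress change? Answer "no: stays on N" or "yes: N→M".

Base `man.fi:b.bu:.pi:.ka.gad` (6 syllables):
  Weights: 4 pi: L, 5 ka L, 6 gad H.
  The penult (syllable 5, ka) is light, so stress falls on the antepenult (syllable 4, pi:).
  → primary stress on syllable 4.
Suffixed `man.fi:b.bu:.pi:.ka.gad.pa:d.med` (8 syllables):
  Weights: 6 gad H, 7 pa:d H, 8 med H.
  The penult (syllable 7, pa:d) is heavy, so it takes stress.
  → primary stress on syllable 7.

yes: 4→7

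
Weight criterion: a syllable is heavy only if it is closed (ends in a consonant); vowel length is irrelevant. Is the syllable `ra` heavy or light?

`ra`: short vowel, open (no coda). Open (no coda) → light.

light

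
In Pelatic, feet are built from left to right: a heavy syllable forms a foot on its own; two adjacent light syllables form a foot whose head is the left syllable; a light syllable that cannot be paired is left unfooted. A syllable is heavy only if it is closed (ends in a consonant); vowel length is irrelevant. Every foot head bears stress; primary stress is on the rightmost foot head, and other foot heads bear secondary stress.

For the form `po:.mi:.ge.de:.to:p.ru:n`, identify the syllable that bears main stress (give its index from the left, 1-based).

6

Weights: 1 po: L, 2 mi: L, 3 ge L, 4 de: L, 5 to:p H, 6 ru:n H.
Parse left to right (heavy = foot alone; LL = one foot; stranded L unfooted): (ˈpo:.mi:) (ˈge.de:) (ˈto:p) (ˈru:n).
Foot heads: 1, 3, 5, 6.
Primary stress on the rightmost head = syllable 6.
Primary stress: syllable 6 → po:.mi:.ge.de:.to:p.ˈru:n.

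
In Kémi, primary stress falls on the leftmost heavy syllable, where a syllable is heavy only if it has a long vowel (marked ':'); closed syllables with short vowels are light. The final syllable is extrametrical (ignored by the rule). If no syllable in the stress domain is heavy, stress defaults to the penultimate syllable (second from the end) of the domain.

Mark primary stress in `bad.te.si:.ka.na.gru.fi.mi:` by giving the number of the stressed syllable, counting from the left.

The final syllable (8, mi:) is extrametrical; the stress domain is syllables 1–7.
Weights: 1 bad L, 2 te L, 3 si: H, 4 ka L, 5 na L, 6 gru L, 7 fi L.
Heavy syllables in the domain: 3. The leftmost is syllable 3 (si:).
Primary stress: syllable 3 → bad.te.ˈsi:.ka.na.gru.fi.mi:.

3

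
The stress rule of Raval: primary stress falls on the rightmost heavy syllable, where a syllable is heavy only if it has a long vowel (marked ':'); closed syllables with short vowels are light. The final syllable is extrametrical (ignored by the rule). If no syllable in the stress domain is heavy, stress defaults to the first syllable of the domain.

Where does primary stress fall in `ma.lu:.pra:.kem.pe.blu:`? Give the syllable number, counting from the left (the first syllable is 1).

3

The final syllable (6, blu:) is extrametrical; the stress domain is syllables 1–5.
Weights: 1 ma L, 2 lu: H, 3 pra: H, 4 kem L, 5 pe L.
Heavy syllables in the domain: 2, 3. The rightmost is syllable 3 (pra:).
Primary stress: syllable 3 → ma.lu:.ˈpra:.kem.pe.blu:.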